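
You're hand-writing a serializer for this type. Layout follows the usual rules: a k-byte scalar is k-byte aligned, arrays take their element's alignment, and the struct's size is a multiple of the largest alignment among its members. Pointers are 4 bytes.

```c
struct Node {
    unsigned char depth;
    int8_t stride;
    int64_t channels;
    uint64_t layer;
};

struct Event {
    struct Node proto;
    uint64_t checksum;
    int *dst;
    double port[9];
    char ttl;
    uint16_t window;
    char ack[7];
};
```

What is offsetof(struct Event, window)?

Node: 0..1  depth  (1B, 1-aligned); 1..2  stride  (1B, 1-aligned); 2..8  -- padding (6B); 8..16  channels  (8B, 8-aligned); 16..24  layer  (8B, 8-aligned); sizeof = 24, alignof = 8
0..24  proto  (24B, 8-aligned)
24..32  checksum  (8B, 8-aligned)
32..36  dst  (4B, 4-aligned)
36..40  -- padding (4B)
40..112  port  (72B, 8-aligned)
112..113  ttl  (1B, 1-aligned)
113..114  -- padding (1B)
114..116  window  (2B, 2-aligned)

114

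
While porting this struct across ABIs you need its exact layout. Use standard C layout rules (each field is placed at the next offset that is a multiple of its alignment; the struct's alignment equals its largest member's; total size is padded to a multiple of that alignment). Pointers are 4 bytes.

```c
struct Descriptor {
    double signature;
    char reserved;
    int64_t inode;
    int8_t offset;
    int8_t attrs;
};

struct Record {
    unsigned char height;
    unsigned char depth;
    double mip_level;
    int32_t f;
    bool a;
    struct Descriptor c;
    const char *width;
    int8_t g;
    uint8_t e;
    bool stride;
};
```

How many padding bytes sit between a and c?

3

Descriptor: signature at 0 (size 8, align 8) → ends 8; reserved at 8 (size 1, align 1) → ends 9; pad 7 to align 8 for inode; inode at 16 (size 8, align 8) → ends 24; offset at 24 (size 1, align 1) → ends 25; attrs at 25 (size 1, align 1) → ends 26; tail pad 6 to reach multiple of 8; total 32 bytes, alignment 8
height at 0 (size 1, align 1) → ends 1
depth at 1 (size 1, align 1) → ends 2
pad 6 to align 8 for mip_level
mip_level at 8 (size 8, align 8) → ends 16
f at 16 (size 4, align 4) → ends 20
a at 20 (size 1, align 1) → ends 21
pad 3 to align 8 for c
c at 24 (size 32, align 8) → ends 56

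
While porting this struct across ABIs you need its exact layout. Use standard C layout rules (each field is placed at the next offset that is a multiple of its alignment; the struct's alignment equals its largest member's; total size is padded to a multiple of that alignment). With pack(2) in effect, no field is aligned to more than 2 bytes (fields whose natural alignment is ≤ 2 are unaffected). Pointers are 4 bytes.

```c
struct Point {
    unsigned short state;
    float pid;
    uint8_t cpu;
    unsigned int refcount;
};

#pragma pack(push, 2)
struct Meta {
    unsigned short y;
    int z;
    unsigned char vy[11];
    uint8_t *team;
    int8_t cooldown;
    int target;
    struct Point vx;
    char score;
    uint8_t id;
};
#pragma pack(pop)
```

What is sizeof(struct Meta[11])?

506

Point: state at 0 (size 2, align 2) → ends 2; pad 2 to align 4 for pid; pid at 4 (size 4, align 4) → ends 8; cpu at 8 (size 1, align 1) → ends 9; pad 3 to align 4 for refcount; refcount at 12 (size 4, align 4) → ends 16; total 16 bytes, alignment 4
y at 0 (size 2, align 2) → ends 2
z at 2 (size 4, align 2) → ends 6
vy at 6 (size 11, align 1) → ends 17
pad 1 to align 2 for team
team at 18 (size 4, align 2) → ends 22
cooldown at 22 (size 1, align 1) → ends 23
pad 1 to align 2 for target
target at 24 (size 4, align 2) → ends 28
vx at 28 (size 16, align 2) → ends 44
score at 44 (size 1, align 1) → ends 45
id at 45 (size 1, align 1) → ends 46
total 46 bytes, alignment 2
array of 11: 11 × 46 = 506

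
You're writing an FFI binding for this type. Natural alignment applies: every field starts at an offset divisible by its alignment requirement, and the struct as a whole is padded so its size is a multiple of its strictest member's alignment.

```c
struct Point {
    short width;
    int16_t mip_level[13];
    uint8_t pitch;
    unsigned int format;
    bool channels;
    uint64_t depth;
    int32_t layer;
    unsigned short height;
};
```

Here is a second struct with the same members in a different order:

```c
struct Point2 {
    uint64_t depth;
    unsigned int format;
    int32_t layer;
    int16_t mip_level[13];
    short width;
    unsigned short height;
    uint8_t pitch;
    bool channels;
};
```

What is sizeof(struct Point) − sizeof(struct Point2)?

8

width at 0 (size 2, align 2) → ends 2
mip_level at 2 (size 26, align 2) → ends 28
pitch at 28 (size 1, align 1) → ends 29
pad 3 to align 4 for format
format at 32 (size 4, align 4) → ends 36
channels at 36 (size 1, align 1) → ends 37
pad 3 to align 8 for depth
depth at 40 (size 8, align 8) → ends 48
layer at 48 (size 4, align 4) → ends 52
height at 52 (size 2, align 2) → ends 54
tail pad 2 to reach multiple of 8
total 56 bytes, alignment 8
— Point2 —
depth at 0 (size 8, align 8) → ends 8
format at 8 (size 4, align 4) → ends 12
layer at 12 (size 4, align 4) → ends 16
mip_level at 16 (size 26, align 2) → ends 42
width at 42 (size 2, align 2) → ends 44
height at 44 (size 2, align 2) → ends 46
pitch at 46 (size 1, align 1) → ends 47
channels at 47 (size 1, align 1) → ends 48
total 48 bytes, alignment 8
56 − 48 = 8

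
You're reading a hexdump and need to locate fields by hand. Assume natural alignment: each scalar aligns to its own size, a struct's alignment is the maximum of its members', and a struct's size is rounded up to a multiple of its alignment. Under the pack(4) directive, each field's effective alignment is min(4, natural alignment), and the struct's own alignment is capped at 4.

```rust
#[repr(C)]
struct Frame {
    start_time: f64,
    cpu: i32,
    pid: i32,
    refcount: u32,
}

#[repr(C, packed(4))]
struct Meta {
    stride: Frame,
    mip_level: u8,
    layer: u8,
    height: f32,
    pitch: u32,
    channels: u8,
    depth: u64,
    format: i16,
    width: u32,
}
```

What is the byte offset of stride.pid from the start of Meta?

12

Frame: @0: start_time [8B, align 8] → 8; @8: cpu [4B, align 4] → 12; @12: pid [4B, align 4] → 16; @16: refcount [4B, align 4] → 20; +4 tail pad (align 8); size 24, align 8
@0: stride [24B, align 4] → 24
within Frame: pid at 12
0 + 12 = 12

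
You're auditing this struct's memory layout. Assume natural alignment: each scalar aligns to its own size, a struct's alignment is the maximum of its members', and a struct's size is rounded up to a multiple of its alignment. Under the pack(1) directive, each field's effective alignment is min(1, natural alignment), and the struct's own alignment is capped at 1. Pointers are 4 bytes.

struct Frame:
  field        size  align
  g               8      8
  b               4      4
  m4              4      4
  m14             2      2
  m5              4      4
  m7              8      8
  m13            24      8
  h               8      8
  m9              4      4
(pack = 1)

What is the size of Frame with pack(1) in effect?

66

@0: g [8B, align 1] → 8
@8: b [4B, align 1] → 12
@12: m4 [4B, align 1] → 16
@16: m14 [2B, align 1] → 18
@18: m5 [4B, align 1] → 22
@22: m7 [8B, align 1] → 30
@30: m13 [24B, align 1] → 54
@54: h [8B, align 1] → 62
@62: m9 [4B, align 1] → 66
size 66, align 1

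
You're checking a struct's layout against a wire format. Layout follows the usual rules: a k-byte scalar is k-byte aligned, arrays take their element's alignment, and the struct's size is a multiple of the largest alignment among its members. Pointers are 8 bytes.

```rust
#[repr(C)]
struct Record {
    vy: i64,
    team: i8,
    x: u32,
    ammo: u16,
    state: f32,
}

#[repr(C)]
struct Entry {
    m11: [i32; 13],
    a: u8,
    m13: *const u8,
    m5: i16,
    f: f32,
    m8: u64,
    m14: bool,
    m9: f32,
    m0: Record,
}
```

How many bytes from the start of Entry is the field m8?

Record: vy at 0 (size 8, align 8) → ends 8; team at 8 (size 1, align 1) → ends 9; pad 3 to align 4 for x; x at 12 (size 4, align 4) → ends 16; ammo at 16 (size 2, align 2) → ends 18; pad 2 to align 4 for state; state at 20 (size 4, align 4) → ends 24; total 24 bytes, alignment 8
m11 at 0 (size 52, align 4) → ends 52
a at 52 (size 1, align 1) → ends 53
pad 3 to align 8 for m13
m13 at 56 (size 8, align 8) → ends 64
m5 at 64 (size 2, align 2) → ends 66
pad 2 to align 4 for f
f at 68 (size 4, align 4) → ends 72
m8 at 72 (size 8, align 8) → ends 80

72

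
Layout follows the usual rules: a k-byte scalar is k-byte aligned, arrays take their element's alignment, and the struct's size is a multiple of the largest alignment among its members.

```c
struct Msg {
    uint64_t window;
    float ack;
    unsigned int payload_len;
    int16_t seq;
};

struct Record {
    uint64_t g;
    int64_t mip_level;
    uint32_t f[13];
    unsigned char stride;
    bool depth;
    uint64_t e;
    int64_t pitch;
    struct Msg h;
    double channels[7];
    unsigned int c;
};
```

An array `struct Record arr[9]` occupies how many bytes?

Msg: 0..8  window  (8B, 8-aligned); 8..12  ack  (4B, 4-aligned); 12..16  payload_len  (4B, 4-aligned); 16..18  seq  (2B, 2-aligned); 18..24  -- tail padding (6B); sizeof = 24, alignof = 8
0..8  g  (8B, 8-aligned)
8..16  mip_level  (8B, 8-aligned)
16..68  f  (52B, 4-aligned)
68..69  stride  (1B, 1-aligned)
69..70  depth  (1B, 1-aligned)
70..72  -- padding (2B)
72..80  e  (8B, 8-aligned)
80..88  pitch  (8B, 8-aligned)
88..112  h  (24B, 8-aligned)
112..168  channels  (56B, 8-aligned)
168..172  c  (4B, 4-aligned)
172..176  -- tail padding (4B)
sizeof = 176, alignof = 8
array of 9: 9 × 176 = 1584

1584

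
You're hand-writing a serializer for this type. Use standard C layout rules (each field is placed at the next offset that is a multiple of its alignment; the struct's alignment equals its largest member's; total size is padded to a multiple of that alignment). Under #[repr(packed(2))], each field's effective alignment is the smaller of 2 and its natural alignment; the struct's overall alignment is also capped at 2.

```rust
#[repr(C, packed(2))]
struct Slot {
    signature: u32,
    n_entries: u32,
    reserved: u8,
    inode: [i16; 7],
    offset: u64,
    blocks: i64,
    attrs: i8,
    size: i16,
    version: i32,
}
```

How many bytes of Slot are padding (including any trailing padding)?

signature at 0 (size 4, align 2) → ends 4
n_entries at 4 (size 4, align 2) → ends 8
reserved at 8 (size 1, align 1) → ends 9
pad 1 to align 2 for inode
inode at 10 (size 14, align 2) → ends 24
offset at 24 (size 8, align 2) → ends 32
blocks at 32 (size 8, align 2) → ends 40
attrs at 40 (size 1, align 1) → ends 41
pad 1 to align 2 for size
size at 42 (size 2, align 2) → ends 44
version at 44 (size 4, align 2) → ends 48
total 48 bytes, alignment 2
data bytes 46, size 48 → padding 2

2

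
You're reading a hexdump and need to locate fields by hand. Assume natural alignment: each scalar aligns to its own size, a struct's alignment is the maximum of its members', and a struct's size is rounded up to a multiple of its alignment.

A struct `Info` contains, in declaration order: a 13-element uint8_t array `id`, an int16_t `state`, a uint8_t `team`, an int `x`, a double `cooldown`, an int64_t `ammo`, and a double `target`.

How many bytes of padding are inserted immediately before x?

id at 0 (size 13, align 1) → ends 13
pad 1 to align 2 for state
state at 14 (size 2, align 2) → ends 16
team at 16 (size 1, align 1) → ends 17
pad 3 to align 4 for x
x at 20 (size 4, align 4) → ends 24

3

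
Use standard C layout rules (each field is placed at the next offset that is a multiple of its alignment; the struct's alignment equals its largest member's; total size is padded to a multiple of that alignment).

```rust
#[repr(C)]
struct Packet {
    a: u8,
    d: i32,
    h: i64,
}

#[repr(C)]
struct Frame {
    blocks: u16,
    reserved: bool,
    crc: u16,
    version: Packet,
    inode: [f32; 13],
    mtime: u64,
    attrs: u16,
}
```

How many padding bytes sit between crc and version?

Packet: @0: a [1B, align 1] → 1; +3 pad (align 4); @4: d [4B, align 4] → 8; @8: h [8B, align 8] → 16; size 16, align 8
@0: blocks [2B, align 2] → 2
@2: reserved [1B, align 1] → 3
+1 pad (align 2)
@4: crc [2B, align 2] → 6
+2 pad (align 8)
@8: version [16B, align 8] → 24

2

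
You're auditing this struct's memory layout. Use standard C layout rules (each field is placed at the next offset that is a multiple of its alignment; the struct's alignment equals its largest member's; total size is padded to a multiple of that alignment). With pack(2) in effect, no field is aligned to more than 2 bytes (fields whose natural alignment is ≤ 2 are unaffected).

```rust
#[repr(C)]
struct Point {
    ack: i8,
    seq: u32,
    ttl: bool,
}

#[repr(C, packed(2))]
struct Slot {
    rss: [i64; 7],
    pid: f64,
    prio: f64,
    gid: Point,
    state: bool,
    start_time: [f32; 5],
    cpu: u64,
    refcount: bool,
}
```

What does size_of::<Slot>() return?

Point: 0..1  ack  (1B, 1-aligned); 1..4  -- padding (3B); 4..8  seq  (4B, 4-aligned); 8..9  ttl  (1B, 1-aligned); 9..12  -- tail padding (3B); sizeof = 12, alignof = 4
0..56  rss  (56B, 2-aligned)
56..64  pid  (8B, 2-aligned)
64..72  prio  (8B, 2-aligned)
72..84  gid  (12B, 2-aligned)
84..85  state  (1B, 1-aligned)
85..86  -- padding (1B)
86..106  start_time  (20B, 2-aligned)
106..114  cpu  (8B, 2-aligned)
114..115  refcount  (1B, 1-aligned)
115..116  -- tail padding (1B)
sizeof = 116, alignof = 2

116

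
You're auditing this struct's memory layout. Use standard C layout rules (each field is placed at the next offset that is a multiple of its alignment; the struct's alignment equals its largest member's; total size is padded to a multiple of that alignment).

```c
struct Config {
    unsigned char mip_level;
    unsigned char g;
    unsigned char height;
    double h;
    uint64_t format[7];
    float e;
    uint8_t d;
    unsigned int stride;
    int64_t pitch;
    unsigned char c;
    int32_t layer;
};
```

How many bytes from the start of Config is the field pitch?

0..1  mip_level  (1B, 1-aligned)
1..2  g  (1B, 1-aligned)
2..3  height  (1B, 1-aligned)
3..8  -- padding (5B)
8..16  h  (8B, 8-aligned)
16..72  format  (56B, 8-aligned)
72..76  e  (4B, 4-aligned)
76..77  d  (1B, 1-aligned)
77..80  -- padding (3B)
80..84  stride  (4B, 4-aligned)
84..88  -- padding (4B)
88..96  pitch  (8B, 8-aligned)

88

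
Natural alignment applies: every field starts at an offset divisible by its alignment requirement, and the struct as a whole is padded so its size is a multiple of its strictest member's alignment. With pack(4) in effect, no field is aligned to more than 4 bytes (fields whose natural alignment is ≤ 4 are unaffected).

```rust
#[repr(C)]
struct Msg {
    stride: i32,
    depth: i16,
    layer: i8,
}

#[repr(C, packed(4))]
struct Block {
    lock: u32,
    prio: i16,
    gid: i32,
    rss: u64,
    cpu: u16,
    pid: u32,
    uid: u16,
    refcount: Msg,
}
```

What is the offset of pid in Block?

24

Msg: @0: stride [4B, align 4] → 4; @4: depth [2B, align 2] → 6; @6: layer [1B, align 1] → 7; +1 tail pad (align 4); size 8, align 4
@0: lock [4B, align 4] → 4
@4: prio [2B, align 2] → 6
+2 pad (align 4)
@8: gid [4B, align 4] → 12
@12: rss [8B, align 4] → 20
@20: cpu [2B, align 2] → 22
+2 pad (align 4)
@24: pid [4B, align 4] → 28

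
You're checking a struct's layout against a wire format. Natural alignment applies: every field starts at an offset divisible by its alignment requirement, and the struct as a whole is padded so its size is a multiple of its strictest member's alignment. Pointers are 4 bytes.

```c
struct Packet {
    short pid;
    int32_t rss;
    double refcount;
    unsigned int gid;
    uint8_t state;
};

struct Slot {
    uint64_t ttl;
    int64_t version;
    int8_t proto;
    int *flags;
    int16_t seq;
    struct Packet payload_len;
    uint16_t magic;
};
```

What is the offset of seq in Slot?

24

Packet: @0: pid [2B, align 2] → 2; +2 pad (align 4); @4: rss [4B, align 4] → 8; @8: refcount [8B, align 8] → 16; @16: gid [4B, align 4] → 20; @20: state [1B, align 1] → 21; +3 tail pad (align 8); size 24, align 8
@0: ttl [8B, align 8] → 8
@8: version [8B, align 8] → 16
@16: proto [1B, align 1] → 17
+3 pad (align 4)
@20: flags [4B, align 4] → 24
@24: seq [2B, align 2] → 26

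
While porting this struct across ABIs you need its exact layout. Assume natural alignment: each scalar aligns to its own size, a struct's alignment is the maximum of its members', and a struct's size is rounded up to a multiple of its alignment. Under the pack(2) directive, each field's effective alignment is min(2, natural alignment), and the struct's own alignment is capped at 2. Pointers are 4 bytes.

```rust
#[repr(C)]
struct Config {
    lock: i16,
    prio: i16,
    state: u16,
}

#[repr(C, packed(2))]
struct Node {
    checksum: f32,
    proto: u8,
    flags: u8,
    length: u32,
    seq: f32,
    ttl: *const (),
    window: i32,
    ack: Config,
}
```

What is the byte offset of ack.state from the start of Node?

Config: lock at 0 (size 2, align 2) → ends 2; prio at 2 (size 2, align 2) → ends 4; state at 4 (size 2, align 2) → ends 6; total 6 bytes, alignment 2
checksum at 0 (size 4, align 2) → ends 4
proto at 4 (size 1, align 1) → ends 5
flags at 5 (size 1, align 1) → ends 6
length at 6 (size 4, align 2) → ends 10
seq at 10 (size 4, align 2) → ends 14
ttl at 14 (size 4, align 2) → ends 18
window at 18 (size 4, align 2) → ends 22
ack at 22 (size 6, align 2) → ends 28
within Config: state at 4
22 + 4 = 26

26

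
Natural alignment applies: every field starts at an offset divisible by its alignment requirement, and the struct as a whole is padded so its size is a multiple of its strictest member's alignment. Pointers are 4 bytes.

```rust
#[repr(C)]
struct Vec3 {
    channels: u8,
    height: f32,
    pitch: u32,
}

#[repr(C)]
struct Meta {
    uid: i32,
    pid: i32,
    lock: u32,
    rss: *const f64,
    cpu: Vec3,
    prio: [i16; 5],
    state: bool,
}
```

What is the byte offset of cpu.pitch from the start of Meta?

24

Vec3: 0..1  channels  (1B, 1-aligned); 1..4  -- padding (3B); 4..8  height  (4B, 4-aligned); 8..12  pitch  (4B, 4-aligned); sizeof = 12, alignof = 4
0..4  uid  (4B, 4-aligned)
4..8  pid  (4B, 4-aligned)
8..12  lock  (4B, 4-aligned)
12..16  rss  (4B, 4-aligned)
16..28  cpu  (12B, 4-aligned)
within Vec3: pitch at 8
16 + 8 = 24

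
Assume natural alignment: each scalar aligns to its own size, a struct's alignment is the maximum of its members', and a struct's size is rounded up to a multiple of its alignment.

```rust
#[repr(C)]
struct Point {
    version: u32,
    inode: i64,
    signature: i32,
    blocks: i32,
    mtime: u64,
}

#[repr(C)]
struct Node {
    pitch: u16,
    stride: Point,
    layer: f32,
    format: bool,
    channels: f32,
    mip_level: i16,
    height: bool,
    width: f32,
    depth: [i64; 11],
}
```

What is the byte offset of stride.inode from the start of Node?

16

Point: version at 0 (size 4, align 4) → ends 4; pad 4 to align 8 for inode; inode at 8 (size 8, align 8) → ends 16; signature at 16 (size 4, align 4) → ends 20; blocks at 20 (size 4, align 4) → ends 24; mtime at 24 (size 8, align 8) → ends 32; total 32 bytes, alignment 8
pitch at 0 (size 2, align 2) → ends 2
pad 6 to align 8 for stride
stride at 8 (size 32, align 8) → ends 40
within Point: inode at 8
8 + 8 = 16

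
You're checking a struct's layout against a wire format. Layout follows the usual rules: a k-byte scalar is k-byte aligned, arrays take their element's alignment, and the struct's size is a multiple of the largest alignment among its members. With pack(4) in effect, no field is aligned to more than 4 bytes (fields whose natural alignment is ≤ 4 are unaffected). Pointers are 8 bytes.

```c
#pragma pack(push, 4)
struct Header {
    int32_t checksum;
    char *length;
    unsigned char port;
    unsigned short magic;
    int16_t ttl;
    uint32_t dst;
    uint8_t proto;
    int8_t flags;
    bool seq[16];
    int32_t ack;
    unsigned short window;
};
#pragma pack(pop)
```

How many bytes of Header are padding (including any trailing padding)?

@0: checksum [4B, align 4] → 4
@4: length [8B, align 4] → 12
@12: port [1B, align 1] → 13
+1 pad (align 2)
@14: magic [2B, align 2] → 16
@16: ttl [2B, align 2] → 18
+2 pad (align 4)
@20: dst [4B, align 4] → 24
@24: proto [1B, align 1] → 25
@25: flags [1B, align 1] → 26
@26: seq [16B, align 1] → 42
+2 pad (align 4)
@44: ack [4B, align 4] → 48
@48: window [2B, align 2] → 50
+2 tail pad (align 4)
size 52, align 4
data bytes 45, size 52 → padding 7

7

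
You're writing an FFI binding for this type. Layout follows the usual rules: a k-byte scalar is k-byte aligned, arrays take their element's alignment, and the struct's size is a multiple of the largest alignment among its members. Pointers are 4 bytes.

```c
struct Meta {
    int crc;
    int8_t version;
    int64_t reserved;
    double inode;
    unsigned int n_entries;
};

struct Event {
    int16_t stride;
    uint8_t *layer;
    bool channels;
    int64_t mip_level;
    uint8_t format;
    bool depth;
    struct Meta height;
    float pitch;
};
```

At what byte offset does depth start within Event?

25

Meta: @0: crc [4B, align 4] → 4; @4: version [1B, align 1] → 5; +3 pad (align 8); @8: reserved [8B, align 8] → 16; @16: inode [8B, align 8] → 24; @24: n_entries [4B, align 4] → 28; +4 tail pad (align 8); size 32, align 8
@0: stride [2B, align 2] → 2
+2 pad (align 4)
@4: layer [4B, align 4] → 8
@8: channels [1B, align 1] → 9
+7 pad (align 8)
@16: mip_level [8B, align 8] → 24
@24: format [1B, align 1] → 25
@25: depth [1B, align 1] → 26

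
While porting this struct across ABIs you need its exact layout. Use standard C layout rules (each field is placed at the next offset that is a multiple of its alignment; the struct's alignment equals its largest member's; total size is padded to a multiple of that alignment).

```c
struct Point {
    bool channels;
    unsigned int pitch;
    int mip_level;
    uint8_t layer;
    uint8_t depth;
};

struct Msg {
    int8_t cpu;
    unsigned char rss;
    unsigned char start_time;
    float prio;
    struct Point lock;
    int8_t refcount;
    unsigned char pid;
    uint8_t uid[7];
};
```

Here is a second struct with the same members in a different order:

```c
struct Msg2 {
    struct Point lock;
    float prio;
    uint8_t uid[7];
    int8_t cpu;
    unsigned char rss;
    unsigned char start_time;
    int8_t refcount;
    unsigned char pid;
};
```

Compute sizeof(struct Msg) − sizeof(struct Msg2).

Point: 0..1  channels  (1B, 1-aligned); 1..4  -- padding (3B); 4..8  pitch  (4B, 4-aligned); 8..12  mip_level  (4B, 4-aligned); 12..13  layer  (1B, 1-aligned); 13..14  depth  (1B, 1-aligned); 14..16  -- tail padding (2B); sizeof = 16, alignof = 4
0..1  cpu  (1B, 1-aligned)
1..2  rss  (1B, 1-aligned)
2..3  start_time  (1B, 1-aligned)
3..4  -- padding (1B)
4..8  prio  (4B, 4-aligned)
8..24  lock  (16B, 4-aligned)
24..25  refcount  (1B, 1-aligned)
25..26  pid  (1B, 1-aligned)
26..33  uid  (7B, 1-aligned)
33..36  -- tail padding (3B)
sizeof = 36, alignof = 4
— Msg2 —
0..16  lock  (16B, 4-aligned)
16..20  prio  (4B, 4-aligned)
20..27  uid  (7B, 1-aligned)
27..28  cpu  (1B, 1-aligned)
28..29  rss  (1B, 1-aligned)
29..30  start_time  (1B, 1-aligned)
30..31  refcount  (1B, 1-aligned)
31..32  pid  (1B, 1-aligned)
sizeof = 32, alignof = 4
36 − 32 = 4

4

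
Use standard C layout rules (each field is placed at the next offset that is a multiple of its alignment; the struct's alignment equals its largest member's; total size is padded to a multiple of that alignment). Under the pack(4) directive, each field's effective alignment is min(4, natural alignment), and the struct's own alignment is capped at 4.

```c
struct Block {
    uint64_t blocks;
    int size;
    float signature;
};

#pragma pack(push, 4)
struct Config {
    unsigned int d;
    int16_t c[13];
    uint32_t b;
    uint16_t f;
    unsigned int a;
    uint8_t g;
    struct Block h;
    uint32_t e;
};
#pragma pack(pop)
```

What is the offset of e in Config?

64

Block: 0..8  blocks  (8B, 8-aligned); 8..12  size  (4B, 4-aligned); 12..16  signature  (4B, 4-aligned); sizeof = 16, alignof = 8
0..4  d  (4B, 4-aligned)
4..30  c  (26B, 2-aligned)
30..32  -- padding (2B)
32..36  b  (4B, 4-aligned)
36..38  f  (2B, 2-aligned)
38..40  -- padding (2B)
40..44  a  (4B, 4-aligned)
44..45  g  (1B, 1-aligned)
45..48  -- padding (3B)
48..64  h  (16B, 4-aligned)
64..68  e  (4B, 4-aligned)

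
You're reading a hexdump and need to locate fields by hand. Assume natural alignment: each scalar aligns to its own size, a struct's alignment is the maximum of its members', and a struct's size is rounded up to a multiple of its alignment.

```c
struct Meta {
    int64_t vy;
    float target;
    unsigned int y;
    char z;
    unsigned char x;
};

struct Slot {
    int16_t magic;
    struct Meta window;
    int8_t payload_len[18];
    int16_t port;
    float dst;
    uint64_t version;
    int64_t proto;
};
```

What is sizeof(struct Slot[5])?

360

Meta: @0: vy [8B, align 8] → 8; @8: target [4B, align 4] → 12; @12: y [4B, align 4] → 16; @16: z [1B, align 1] → 17; @17: x [1B, align 1] → 18; +6 tail pad (align 8); size 24, align 8
@0: magic [2B, align 2] → 2
+6 pad (align 8)
@8: window [24B, align 8] → 32
@32: payload_len [18B, align 1] → 50
@50: port [2B, align 2] → 52
@52: dst [4B, align 4] → 56
@56: version [8B, align 8] → 64
@64: proto [8B, align 8] → 72
size 72, align 8
array of 5: 5 × 72 = 360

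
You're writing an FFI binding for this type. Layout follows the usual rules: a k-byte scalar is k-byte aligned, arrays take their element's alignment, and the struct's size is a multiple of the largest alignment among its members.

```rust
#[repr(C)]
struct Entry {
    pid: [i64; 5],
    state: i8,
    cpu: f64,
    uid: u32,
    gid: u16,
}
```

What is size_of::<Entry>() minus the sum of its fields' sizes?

9

@0: pid [40B, align 8] → 40
@40: state [1B, align 1] → 41
+7 pad (align 8)
@48: cpu [8B, align 8] → 56
@56: uid [4B, align 4] → 60
@60: gid [2B, align 2] → 62
+2 tail pad (align 8)
size 64, align 8
data bytes 55, size 64 → padding 9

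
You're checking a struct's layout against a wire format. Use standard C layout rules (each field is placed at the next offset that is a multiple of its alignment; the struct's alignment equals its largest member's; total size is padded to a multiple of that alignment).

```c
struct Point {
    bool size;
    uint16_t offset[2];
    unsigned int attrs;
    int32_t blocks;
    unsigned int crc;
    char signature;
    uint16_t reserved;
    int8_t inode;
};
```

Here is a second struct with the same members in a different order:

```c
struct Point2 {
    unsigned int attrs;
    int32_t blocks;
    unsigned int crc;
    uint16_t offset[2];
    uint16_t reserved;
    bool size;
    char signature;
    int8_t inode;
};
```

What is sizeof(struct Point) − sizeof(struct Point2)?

4

@0: size [1B, align 1] → 1
+1 pad (align 2)
@2: offset [4B, align 2] → 6
+2 pad (align 4)
@8: attrs [4B, align 4] → 12
@12: blocks [4B, align 4] → 16
@16: crc [4B, align 4] → 20
@20: signature [1B, align 1] → 21
+1 pad (align 2)
@22: reserved [2B, align 2] → 24
@24: inode [1B, align 1] → 25
+3 tail pad (align 4)
size 28, align 4
— Point2 —
@0: attrs [4B, align 4] → 4
@4: blocks [4B, align 4] → 8
@8: crc [4B, align 4] → 12
@12: offset [4B, align 2] → 16
@16: reserved [2B, align 2] → 18
@18: size [1B, align 1] → 19
@19: signature [1B, align 1] → 20
@20: inode [1B, align 1] → 21
+3 tail pad (align 4)
size 24, align 4
28 − 24 = 4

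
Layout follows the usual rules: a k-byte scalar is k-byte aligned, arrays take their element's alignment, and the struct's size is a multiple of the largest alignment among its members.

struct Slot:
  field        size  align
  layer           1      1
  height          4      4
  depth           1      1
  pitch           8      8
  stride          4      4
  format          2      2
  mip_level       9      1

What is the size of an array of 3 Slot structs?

120

layer at 0 (size 1, align 1) → ends 1
pad 3 to align 4 for height
height at 4 (size 4, align 4) → ends 8
depth at 8 (size 1, align 1) → ends 9
pad 7 to align 8 for pitch
pitch at 16 (size 8, align 8) → ends 24
stride at 24 (size 4, align 4) → ends 28
format at 28 (size 2, align 2) → ends 30
mip_level at 30 (size 9, align 1) → ends 39
tail pad 1 to reach multiple of 8
total 40 bytes, alignment 8
array of 3: 3 × 40 = 120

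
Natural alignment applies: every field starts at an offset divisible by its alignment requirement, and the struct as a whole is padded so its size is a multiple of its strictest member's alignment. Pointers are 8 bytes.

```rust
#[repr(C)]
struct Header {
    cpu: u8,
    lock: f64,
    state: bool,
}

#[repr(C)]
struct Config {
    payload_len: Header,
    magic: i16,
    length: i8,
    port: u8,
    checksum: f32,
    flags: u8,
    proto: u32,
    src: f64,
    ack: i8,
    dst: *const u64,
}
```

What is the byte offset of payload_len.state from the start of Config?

16

Header: cpu at 0 (size 1, align 1) → ends 1; pad 7 to align 8 for lock; lock at 8 (size 8, align 8) → ends 16; state at 16 (size 1, align 1) → ends 17; tail pad 7 to reach multiple of 8; total 24 bytes, alignment 8
payload_len at 0 (size 24, align 8) → ends 24
within Header: state at 16
0 + 16 = 16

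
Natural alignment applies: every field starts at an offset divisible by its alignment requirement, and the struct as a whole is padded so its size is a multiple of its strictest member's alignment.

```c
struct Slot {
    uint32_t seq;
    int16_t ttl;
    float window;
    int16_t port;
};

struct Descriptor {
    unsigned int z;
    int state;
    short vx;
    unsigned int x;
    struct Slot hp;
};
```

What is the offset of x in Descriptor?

12

Slot: @0: seq [4B, align 4] → 4; @4: ttl [2B, align 2] → 6; +2 pad (align 4); @8: window [4B, align 4] → 12; @12: port [2B, align 2] → 14; +2 tail pad (align 4); size 16, align 4
@0: z [4B, align 4] → 4
@4: state [4B, align 4] → 8
@8: vx [2B, align 2] → 10
+2 pad (align 4)
@12: x [4B, align 4] → 16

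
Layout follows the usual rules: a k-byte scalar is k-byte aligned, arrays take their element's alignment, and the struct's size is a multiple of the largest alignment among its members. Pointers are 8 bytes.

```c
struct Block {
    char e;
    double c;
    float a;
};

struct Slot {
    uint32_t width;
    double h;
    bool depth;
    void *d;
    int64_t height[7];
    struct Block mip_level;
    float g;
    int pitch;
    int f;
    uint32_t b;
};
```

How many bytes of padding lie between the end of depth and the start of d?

7

Block: @0: e [1B, align 1] → 1; +7 pad (align 8); @8: c [8B, align 8] → 16; @16: a [4B, align 4] → 20; +4 tail pad (align 8); size 24, align 8
@0: width [4B, align 4] → 4
+4 pad (align 8)
@8: h [8B, align 8] → 16
@16: depth [1B, align 1] → 17
+7 pad (align 8)
@24: d [8B, align 8] → 32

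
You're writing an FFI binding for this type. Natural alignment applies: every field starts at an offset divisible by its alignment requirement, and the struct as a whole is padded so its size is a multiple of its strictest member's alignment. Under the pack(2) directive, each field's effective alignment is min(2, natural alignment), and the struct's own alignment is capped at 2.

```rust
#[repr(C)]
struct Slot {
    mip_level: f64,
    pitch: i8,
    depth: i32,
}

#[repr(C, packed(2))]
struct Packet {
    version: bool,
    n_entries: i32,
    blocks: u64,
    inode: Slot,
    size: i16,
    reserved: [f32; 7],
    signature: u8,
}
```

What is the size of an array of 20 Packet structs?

1240

Slot: mip_level at 0 (size 8, align 8) → ends 8; pitch at 8 (size 1, align 1) → ends 9; pad 3 to align 4 for depth; depth at 12 (size 4, align 4) → ends 16; total 16 bytes, alignment 8
version at 0 (size 1, align 1) → ends 1
pad 1 to align 2 for n_entries
n_entries at 2 (size 4, align 2) → ends 6
blocks at 6 (size 8, align 2) → ends 14
inode at 14 (size 16, align 2) → ends 30
size at 30 (size 2, align 2) → ends 32
reserved at 32 (size 28, align 2) → ends 60
signature at 60 (size 1, align 1) → ends 61
tail pad 1 to reach multiple of 2
total 62 bytes, alignment 2
array of 20: 20 × 62 = 1240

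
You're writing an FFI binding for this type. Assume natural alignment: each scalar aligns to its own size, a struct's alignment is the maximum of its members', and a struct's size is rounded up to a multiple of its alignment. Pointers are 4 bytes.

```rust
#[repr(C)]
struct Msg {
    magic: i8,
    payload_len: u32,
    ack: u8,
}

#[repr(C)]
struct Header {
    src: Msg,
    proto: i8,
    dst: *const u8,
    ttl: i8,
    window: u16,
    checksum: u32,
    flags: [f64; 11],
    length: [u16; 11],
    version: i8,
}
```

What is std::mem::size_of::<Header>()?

144

Msg: 0..1  magic  (1B, 1-aligned); 1..4  -- padding (3B); 4..8  payload_len  (4B, 4-aligned); 8..9  ack  (1B, 1-aligned); 9..12  -- tail padding (3B); sizeof = 12, alignof = 4
0..12  src  (12B, 4-aligned)
12..13  proto  (1B, 1-aligned)
13..16  -- padding (3B)
16..20  dst  (4B, 4-aligned)
20..21  ttl  (1B, 1-aligned)
21..22  -- padding (1B)
22..24  window  (2B, 2-aligned)
24..28  checksum  (4B, 4-aligned)
28..32  -- padding (4B)
32..120  flags  (88B, 8-aligned)
120..142  length  (22B, 2-aligned)
142..143  version  (1B, 1-aligned)
143..144  -- tail padding (1B)
sizeof = 144, alignof = 8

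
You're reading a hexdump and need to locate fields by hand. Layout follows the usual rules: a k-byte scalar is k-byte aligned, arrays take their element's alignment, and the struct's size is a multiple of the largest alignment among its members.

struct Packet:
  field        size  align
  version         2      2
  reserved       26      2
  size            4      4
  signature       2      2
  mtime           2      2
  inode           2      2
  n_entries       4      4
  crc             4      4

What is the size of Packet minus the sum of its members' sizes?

2

@0: version [2B, align 2] → 2
@2: reserved [26B, align 2] → 28
@28: size [4B, align 4] → 32
@32: signature [2B, align 2] → 34
@34: mtime [2B, align 2] → 36
@36: inode [2B, align 2] → 38
+2 pad (align 4)
@40: n_entries [4B, align 4] → 44
@44: crc [4B, align 4] → 48
size 48, align 4
data bytes 46, size 48 → padding 2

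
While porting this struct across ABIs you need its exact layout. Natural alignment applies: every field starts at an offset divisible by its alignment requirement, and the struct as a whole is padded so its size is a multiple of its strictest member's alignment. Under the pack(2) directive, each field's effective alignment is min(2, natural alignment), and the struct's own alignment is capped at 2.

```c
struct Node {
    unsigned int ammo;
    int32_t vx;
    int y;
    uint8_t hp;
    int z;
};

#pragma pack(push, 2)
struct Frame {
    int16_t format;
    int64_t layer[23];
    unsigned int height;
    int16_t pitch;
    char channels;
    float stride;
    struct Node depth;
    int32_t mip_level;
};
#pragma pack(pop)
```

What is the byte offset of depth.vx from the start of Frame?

Node: 0..4  ammo  (4B, 4-aligned); 4..8  vx  (4B, 4-aligned); 8..12  y  (4B, 4-aligned); 12..13  hp  (1B, 1-aligned); 13..16  -- padding (3B); 16..20  z  (4B, 4-aligned); sizeof = 20, alignof = 4
0..2  format  (2B, 2-aligned)
2..186  layer  (184B, 2-aligned)
186..190  height  (4B, 2-aligned)
190..192  pitch  (2B, 2-aligned)
192..193  channels  (1B, 1-aligned)
193..194  -- padding (1B)
194..198  stride  (4B, 2-aligned)
198..218  depth  (20B, 2-aligned)
within Node: vx at 4
198 + 4 = 202

202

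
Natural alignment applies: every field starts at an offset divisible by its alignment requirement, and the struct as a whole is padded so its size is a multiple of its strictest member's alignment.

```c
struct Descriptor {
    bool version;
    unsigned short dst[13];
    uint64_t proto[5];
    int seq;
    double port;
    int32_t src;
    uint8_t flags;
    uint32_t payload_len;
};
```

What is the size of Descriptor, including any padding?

104 bytes

@0: version [1B, align 1] → 1
+1 pad (align 2)
@2: dst [26B, align 2] → 28
+4 pad (align 8)
@32: proto [40B, align 8] → 72
@72: seq [4B, align 4] → 76
+4 pad (align 8)
@80: port [8B, align 8] → 88
@88: src [4B, align 4] → 92
@92: flags [1B, align 1] → 93
+3 pad (align 4)
@96: payload_len [4B, align 4] → 100
+4 tail pad (align 8)
size 104, align 8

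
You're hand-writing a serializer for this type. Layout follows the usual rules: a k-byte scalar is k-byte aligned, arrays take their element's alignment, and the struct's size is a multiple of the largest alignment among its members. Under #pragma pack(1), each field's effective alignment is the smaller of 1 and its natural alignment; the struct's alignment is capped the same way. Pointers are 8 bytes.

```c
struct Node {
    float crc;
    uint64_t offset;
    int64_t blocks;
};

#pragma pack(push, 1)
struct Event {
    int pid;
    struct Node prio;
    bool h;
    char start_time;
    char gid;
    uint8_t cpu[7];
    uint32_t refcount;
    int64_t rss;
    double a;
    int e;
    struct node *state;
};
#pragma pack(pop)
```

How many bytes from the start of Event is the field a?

Node: @0: crc [4B, align 4] → 4; +4 pad (align 8); @8: offset [8B, align 8] → 16; @16: blocks [8B, align 8] → 24; size 24, align 8
@0: pid [4B, align 1] → 4
@4: prio [24B, align 1] → 28
@28: h [1B, align 1] → 29
@29: start_time [1B, align 1] → 30
@30: gid [1B, align 1] → 31
@31: cpu [7B, align 1] → 38
@38: refcount [4B, align 1] → 42
@42: rss [8B, align 1] → 50
@50: a [8B, align 1] → 58

50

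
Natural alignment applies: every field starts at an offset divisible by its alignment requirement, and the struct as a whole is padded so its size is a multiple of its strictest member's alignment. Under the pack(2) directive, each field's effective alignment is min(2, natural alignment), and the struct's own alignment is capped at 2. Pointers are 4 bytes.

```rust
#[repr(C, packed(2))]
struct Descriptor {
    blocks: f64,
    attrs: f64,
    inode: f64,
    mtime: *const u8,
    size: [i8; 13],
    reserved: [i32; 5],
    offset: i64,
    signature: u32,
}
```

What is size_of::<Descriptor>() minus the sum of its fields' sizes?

0..8  blocks  (8B, 2-aligned)
8..16  attrs  (8B, 2-aligned)
16..24  inode  (8B, 2-aligned)
24..28  mtime  (4B, 2-aligned)
28..41  size  (13B, 1-aligned)
41..42  -- padding (1B)
42..62  reserved  (20B, 2-aligned)
62..70  offset  (8B, 2-aligned)
70..74  signature  (4B, 2-aligned)
sizeof = 74, alignof = 2
data bytes 73, size 74 → padding 1

1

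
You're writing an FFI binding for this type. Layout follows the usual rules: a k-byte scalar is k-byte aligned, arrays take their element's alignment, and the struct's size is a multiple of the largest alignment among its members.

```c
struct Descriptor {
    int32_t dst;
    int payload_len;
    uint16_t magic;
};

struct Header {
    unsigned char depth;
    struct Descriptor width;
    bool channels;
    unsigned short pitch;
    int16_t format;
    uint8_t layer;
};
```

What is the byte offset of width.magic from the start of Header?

Descriptor: @0: dst [4B, align 4] → 4; @4: payload_len [4B, align 4] → 8; @8: magic [2B, align 2] → 10; +2 tail pad (align 4); size 12, align 4
@0: depth [1B, align 1] → 1
+3 pad (align 4)
@4: width [12B, align 4] → 16
within Descriptor: magic at 8
4 + 8 = 12

12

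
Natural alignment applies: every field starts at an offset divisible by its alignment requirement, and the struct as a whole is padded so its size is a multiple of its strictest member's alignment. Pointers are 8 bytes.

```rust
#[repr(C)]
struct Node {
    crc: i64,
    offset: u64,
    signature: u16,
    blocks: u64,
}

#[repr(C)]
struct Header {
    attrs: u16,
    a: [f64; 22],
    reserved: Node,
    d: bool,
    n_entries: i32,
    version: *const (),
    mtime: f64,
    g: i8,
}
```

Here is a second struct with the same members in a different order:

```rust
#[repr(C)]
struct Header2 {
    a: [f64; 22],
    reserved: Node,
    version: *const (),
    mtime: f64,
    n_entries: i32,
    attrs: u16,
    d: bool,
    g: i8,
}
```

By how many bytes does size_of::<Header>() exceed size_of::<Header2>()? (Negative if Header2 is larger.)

Node: crc at 0 (size 8, align 8) → ends 8; offset at 8 (size 8, align 8) → ends 16; signature at 16 (size 2, align 2) → ends 18; pad 6 to align 8 for blocks; blocks at 24 (size 8, align 8) → ends 32; total 32 bytes, alignment 8
attrs at 0 (size 2, align 2) → ends 2
pad 6 to align 8 for a
a at 8 (size 176, align 8) → ends 184
reserved at 184 (size 32, align 8) → ends 216
d at 216 (size 1, align 1) → ends 217
pad 3 to align 4 for n_entries
n_entries at 220 (size 4, align 4) → ends 224
version at 224 (size 8, align 8) → ends 232
mtime at 232 (size 8, align 8) → ends 240
g at 240 (size 1, align 1) → ends 241
tail pad 7 to reach multiple of 8
total 248 bytes, alignment 8
— Header2 —
a at 0 (size 176, align 8) → ends 176
reserved at 176 (size 32, align 8) → ends 208
version at 208 (size 8, align 8) → ends 216
mtime at 216 (size 8, align 8) → ends 224
n_entries at 224 (size 4, align 4) → ends 228
attrs at 228 (size 2, align 2) → ends 230
d at 230 (size 1, align 1) → ends 231
g at 231 (size 1, align 1) → ends 232
total 232 bytes, alignment 8
248 − 232 = 16

16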